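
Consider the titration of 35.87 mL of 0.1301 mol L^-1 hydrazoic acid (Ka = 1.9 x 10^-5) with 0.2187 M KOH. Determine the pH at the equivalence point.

8.82

n(HN3) = 0.1301 x 0.03587 = 0.004667 mol; V(KOH) at equivalence = 0.004667/0.2187 = 0.02134 L.
At equivalence all the acid is converted to N3-; total volume = 0.03587 + 0.02134 = 0.05721 L, so [N3-] = 0.004667/0.05721 = 0.08157 M.
Kb = Kw/Ka = 1.0e-14 / 1.9 x 10^-5 = 5.26e-10.
[OH^-] = sqrt(Kb x [N3-]) = sqrt(5.26e-10 x 0.08157) = 6.55e-6 M.
pOH = 5.18, so pH = 14.00 - 5.18 = 8.82.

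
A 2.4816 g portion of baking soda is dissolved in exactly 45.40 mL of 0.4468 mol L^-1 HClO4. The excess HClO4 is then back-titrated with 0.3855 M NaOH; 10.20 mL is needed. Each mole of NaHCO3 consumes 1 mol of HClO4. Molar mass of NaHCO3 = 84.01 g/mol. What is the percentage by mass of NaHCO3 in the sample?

Total n(HClO4) added = 0.4468 x 0.04540 = 0.02028 mol.
n(NaOH) used = 0.3855 x 0.01020 = 0.003932 mol, which equals the excess n(HClO4).
So n(HClO4) consumed by the sample = 0.02028 - 0.003932 = 0.01635 mol.
n(NaHCO3) = 0.01635 / 1 = 0.01635 mol.
mass NaHCO3 = 0.01635 x 84.01 = 1.374 g, so %NaHCO3 = 1.374/2.4816 x 100 = 55.4%.

55.4%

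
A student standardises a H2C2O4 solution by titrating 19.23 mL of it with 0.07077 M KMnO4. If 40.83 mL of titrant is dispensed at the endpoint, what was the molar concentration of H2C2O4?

n(KMnO4) = 0.07077 x 0.04083 = 0.002890 mol.
From the balanced equation, 2 mol KMnO4 reacts with 5 mol H2C2O4, so n(H2C2O4) = 0.002890 x 5/2 = 0.007224 mol.
[H2C2O4] = 0.007224 / 0.01923 L = 0.376 M.

0.376 M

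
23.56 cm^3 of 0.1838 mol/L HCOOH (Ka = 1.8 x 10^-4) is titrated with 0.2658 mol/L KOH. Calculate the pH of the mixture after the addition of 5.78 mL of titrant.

3.48

Initial n(HCOOH) = 0.1838 x 0.02356 = 0.004330 mol.
n(KOH) added = 0.2658 x 0.005780 = 0.001536 mol, converting that many moles of HCOOH to HCOO-.
Remaining n(HCOOH) = 0.002794 mol; n(HCOO-) = 0.001536 mol.
By Henderson-Hasselbalch, pH = pKa + log([A^-]/[HA]) = 3.74 + log(0.001536/0.002794) = 3.74 + (-0.26) = 3.48.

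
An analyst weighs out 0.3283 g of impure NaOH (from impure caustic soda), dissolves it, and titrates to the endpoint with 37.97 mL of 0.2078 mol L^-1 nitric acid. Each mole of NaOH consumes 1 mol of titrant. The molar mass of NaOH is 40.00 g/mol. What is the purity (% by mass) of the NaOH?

96.1%

n(HNO3) = 0.2078 x 0.03797 = 0.007890 mol.
n(NaOH) = 0.007890 / 1 = 0.007890 mol.
mass of NaOH = 0.007890 x 40.00 = 0.3156 g.
% purity = 0.3156 / 0.3283 x 100 = 96.1%.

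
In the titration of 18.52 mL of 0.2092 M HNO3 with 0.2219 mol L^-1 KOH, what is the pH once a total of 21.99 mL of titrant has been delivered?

n(acid) = 0.2092 x 0.01852 = 0.003874 mol; n(KOH) added = 0.2219 x 0.02199 = 0.004880 mol.
Base is in excess by 0.004880 - 0.003874 = 0.001005 mol in a total volume of 0.04051 L.
[OH^-] = 0.001005/0.04051 = 0.02481 M, so pOH = 1.61 and pH = 14.00 - 1.61 = 12.39.

12.39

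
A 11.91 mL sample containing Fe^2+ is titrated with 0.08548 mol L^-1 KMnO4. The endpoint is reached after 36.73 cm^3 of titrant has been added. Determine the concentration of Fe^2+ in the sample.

n(KMnO4) = 0.08548 x 0.03673 = 0.003140 mol.
From the balanced equation, 1 mol KMnO4 reacts with 5 mol Fe^2+, so n(Fe^2+) = 0.003140 x 5/1 = 0.01570 mol.
[Fe^2+] = 0.01570 / 0.01191 L = 1.32 M.

1.32 M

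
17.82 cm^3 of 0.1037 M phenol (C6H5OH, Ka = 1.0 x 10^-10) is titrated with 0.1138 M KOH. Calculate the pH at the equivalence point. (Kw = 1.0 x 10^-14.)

11.37

n(C6H5OH) = 0.1037 x 0.01782 = 0.001848 mol; V(KOH) at equivalence = 0.001848/0.1138 = 0.01624 L.
At equivalence all the acid is converted to C6H5O-; total volume = 0.01782 + 0.01624 = 0.03406 L, so [C6H5O-] = 0.001848/0.03406 = 0.05426 M.
Kb = Kw/Ka = 1.0e-14 / 1.0 x 10^-10 = 0.000100.
[OH^-] = sqrt(Kb x [C6H5O-]) = sqrt(0.000100 x 0.05426) = 0.00233 M.
pOH = 2.63, so pH = 14.00 - 2.63 = 11.37.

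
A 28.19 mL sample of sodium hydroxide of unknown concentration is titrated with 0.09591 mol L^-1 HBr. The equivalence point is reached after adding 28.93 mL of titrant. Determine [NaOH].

n(HBr) delivered = 0.09591 x 0.02893 = 0.002775 mol.
For a 1:1 reaction, n(NaOH) = 0.002775 mol.
[NaOH] = 0.002775 mol / 0.02819 L = 0.0984 M.

0.0984 M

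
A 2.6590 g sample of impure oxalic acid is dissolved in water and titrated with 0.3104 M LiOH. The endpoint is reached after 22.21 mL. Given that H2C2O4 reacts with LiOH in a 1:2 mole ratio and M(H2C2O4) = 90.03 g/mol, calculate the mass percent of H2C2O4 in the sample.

11.7%

n(LiOH) = 0.3104 x 0.02221 = 0.006894 mol.
n(H2C2O4) = 0.006894 / 2 = 0.003447 mol.
mass of H2C2O4 = 0.003447 x 90.03 = 0.3103 g.
% purity = 0.3103 / 2.6590 x 100 = 11.7%.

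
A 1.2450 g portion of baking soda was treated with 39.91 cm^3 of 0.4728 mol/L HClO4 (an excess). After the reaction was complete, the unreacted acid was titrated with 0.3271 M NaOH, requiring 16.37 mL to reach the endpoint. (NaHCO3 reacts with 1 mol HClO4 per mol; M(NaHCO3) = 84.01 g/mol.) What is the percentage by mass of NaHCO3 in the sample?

Total n(HClO4) added = 0.4728 x 0.03991 = 0.01887 mol.
n(NaOH) used = 0.3271 x 0.01637 = 0.005355 mol, which equals the excess n(HClO4).
So n(HClO4) consumed by the sample = 0.01887 - 0.005355 = 0.01351 mol.
n(NaHCO3) = 0.01351 / 1 = 0.01351 mol.
mass NaHCO3 = 0.01351 x 84.01 = 1.135 g, so %NaHCO3 = 1.135/1.2450 x 100 = 91.2%.

91.2%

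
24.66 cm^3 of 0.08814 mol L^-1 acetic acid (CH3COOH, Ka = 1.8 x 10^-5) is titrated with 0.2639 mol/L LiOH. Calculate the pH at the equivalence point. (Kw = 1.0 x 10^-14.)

n(CH3COOH) = 0.08814 x 0.02466 = 0.002174 mol; V(LiOH) at equivalence = 0.002174/0.2639 = 0.008236 L.
At equivalence all the acid is converted to CH3COO-; total volume = 0.02466 + 0.008236 = 0.03290 L, so [CH3COO-] = 0.002174/0.03290 = 0.06607 M.
Kb = Kw/Ka = 1.0e-14 / 1.8 x 10^-5 = 5.56e-10.
[OH^-] = sqrt(Kb x [CH3COO-]) = sqrt(5.56e-10 x 0.06607) = 6.06e-6 M.
pOH = 5.22, so pH = 14.00 - 5.22 = 8.78.

8.78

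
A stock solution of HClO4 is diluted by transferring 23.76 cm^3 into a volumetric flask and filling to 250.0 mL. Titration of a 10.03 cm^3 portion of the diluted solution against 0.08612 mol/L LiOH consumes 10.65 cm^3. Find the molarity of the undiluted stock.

0.962 M

n(LiOH) = 0.08612 x 0.01065 = 0.0009172 mol.
n(HClO4) in the aliquot = 0.0009172 mol.
[diluted HClO4] = 0.0009172 / 0.01003 = 0.09144 M.
Dilution factor = 250.0/23.76 = 10.52, so [stock] = 0.09144 x 10.52 = 0.962 M.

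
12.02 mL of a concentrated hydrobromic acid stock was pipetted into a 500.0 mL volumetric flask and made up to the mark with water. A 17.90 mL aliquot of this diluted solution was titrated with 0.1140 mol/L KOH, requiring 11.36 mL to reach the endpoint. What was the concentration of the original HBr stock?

3.01 M

n(KOH) = 0.1140 x 0.01136 = 0.001295 mol.
n(HBr) in the aliquot = 0.001295 mol.
[diluted HBr] = 0.001295 / 0.01790 = 0.07235 M.
Dilution factor = 500.0/12.02 = 41.60, so [stock] = 0.07235 x 41.60 = 3.01 M.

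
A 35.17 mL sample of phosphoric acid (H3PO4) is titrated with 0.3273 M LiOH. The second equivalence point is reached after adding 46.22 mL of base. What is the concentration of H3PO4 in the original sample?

n(LiOH) = 0.3273 x 0.04622 = 0.01513 mol.
At the second equivalence point, 2 mol OH^- react per mol H3PO4, so n(H3PO4) = 0.01513 / 2 = 0.007564 mol.
[H3PO4] = 0.007564 / 0.03517 L = 0.215 M.

0.215 M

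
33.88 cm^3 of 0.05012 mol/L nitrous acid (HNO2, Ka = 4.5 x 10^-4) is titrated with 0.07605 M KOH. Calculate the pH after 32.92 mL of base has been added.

n(acid) = 0.05012 x 0.03388 = 0.001698 mol; n(KOH) added = 0.07605 x 0.03292 = 0.002504 mol.
Base is in excess by 0.002504 - 0.001698 = 0.0008055 mol in a total volume of 0.06680 L.
[OH^-] = 0.0008055/0.06680 = 0.01206 M, so pOH = 1.92 and pH = 14.00 - 1.92 = 12.08.

12.08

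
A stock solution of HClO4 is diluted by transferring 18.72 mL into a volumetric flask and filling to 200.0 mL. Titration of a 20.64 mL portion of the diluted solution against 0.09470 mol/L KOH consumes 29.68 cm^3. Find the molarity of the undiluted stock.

1.45 M

n(KOH) = 0.09470 x 0.02968 = 0.002811 mol.
n(HClO4) in the aliquot = 0.002811 mol.
[diluted HClO4] = 0.002811 / 0.02064 = 0.1362 M.
Dilution factor = 200.0/18.72 = 10.68, so [stock] = 0.1362 x 10.68 = 1.45 M.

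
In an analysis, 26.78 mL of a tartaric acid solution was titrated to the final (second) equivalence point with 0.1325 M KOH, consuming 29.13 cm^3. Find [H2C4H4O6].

n(KOH) = 0.1325 x 0.02913 = 0.003860 mol.
At the final (second) equivalence point, 2 mol OH^- react per mol H2C4H4O6, so n(H2C4H4O6) = 0.003860 / 2 = 0.001930 mol.
[H2C4H4O6] = 0.001930 / 0.02678 L = 0.0721 M.

0.0721 M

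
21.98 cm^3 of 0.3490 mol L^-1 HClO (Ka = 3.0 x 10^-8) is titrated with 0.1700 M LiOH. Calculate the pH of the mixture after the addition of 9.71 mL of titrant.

6.96

Initial n(HClO) = 0.3490 x 0.02198 = 0.007671 mol.
n(LiOH) added = 0.1700 x 0.009710 = 0.001651 mol, converting that many moles of HClO to ClO-.
Remaining n(HClO) = 0.006020 mol; n(ClO-) = 0.001651 mol.
By Henderson-Hasselbalch, pH = pKa + log([A^-]/[HA]) = 7.52 + log(0.001651/0.006020) = 7.52 + (-0.56) = 6.96.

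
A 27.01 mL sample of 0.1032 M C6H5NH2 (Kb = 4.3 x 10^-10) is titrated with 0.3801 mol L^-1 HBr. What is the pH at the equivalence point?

2.86

n(C6H5NH2) = 0.1032 x 0.02701 = 0.002787 mol; V(HBr) at equivalence = 0.002787/0.3801 = 0.007333 L.
At equivalence the base is fully converted to C6H5NH3+; total volume = 0.03434 L, so [C6H5NH3+] = 0.002787/0.03434 = 0.08116 M.
Ka(C6H5NH3+) = Kw/Kb = 1.0e-14 / 4.3 x 10^-10 = 2.33e-5.
[H^+] = sqrt(Ka x [C6H5NH3+]) = sqrt(2.33e-5 x 0.08116) = 0.00137 M.
pH = -log(0.00137) = 2.86.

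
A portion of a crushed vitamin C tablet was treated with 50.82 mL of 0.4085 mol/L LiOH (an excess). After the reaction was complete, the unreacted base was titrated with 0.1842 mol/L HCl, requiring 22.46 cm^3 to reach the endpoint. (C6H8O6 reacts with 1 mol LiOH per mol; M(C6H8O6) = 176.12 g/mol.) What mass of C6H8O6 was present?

2.93 g

Total n(LiOH) added = 0.4085 x 0.05082 = 0.02076 mol.
n(HCl) used = 0.1842 x 0.02246 = 0.004137 mol, which equals the excess n(LiOH).
So n(LiOH) consumed by the sample = 0.02076 - 0.004137 = 0.01662 mol.
n(C6H8O6) = 0.01662 / 1 = 0.01662 mol.
mass = 0.01662 mol x 176.12 g/mol = 2.93 g.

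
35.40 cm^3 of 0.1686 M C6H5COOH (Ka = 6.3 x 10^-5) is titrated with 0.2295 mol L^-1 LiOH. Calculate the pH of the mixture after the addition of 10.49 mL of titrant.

Initial n(C6H5COOH) = 0.1686 x 0.03540 = 0.005968 mol.
n(LiOH) added = 0.2295 x 0.01049 = 0.002407 mol, converting that many moles of C6H5COOH to C6H5COO-.
Remaining n(C6H5COOH) = 0.003561 mol; n(C6H5COO-) = 0.002407 mol.
By Henderson-Hasselbalch, pH = pKa + log([A^-]/[HA]) = 4.20 + log(0.002407/0.003561) = 4.20 + (-0.17) = 4.03.

4.03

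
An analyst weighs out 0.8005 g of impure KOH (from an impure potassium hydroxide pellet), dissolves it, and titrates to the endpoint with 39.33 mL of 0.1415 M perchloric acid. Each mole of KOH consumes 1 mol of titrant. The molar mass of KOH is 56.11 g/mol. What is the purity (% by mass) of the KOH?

n(HClO4) = 0.1415 x 0.03933 = 0.005565 mol.
n(KOH) = 0.005565 / 1 = 0.005565 mol.
mass of KOH = 0.005565 x 56.11 = 0.3123 g.
% purity = 0.3123 / 0.8005 x 100 = 39.0%.

39.0%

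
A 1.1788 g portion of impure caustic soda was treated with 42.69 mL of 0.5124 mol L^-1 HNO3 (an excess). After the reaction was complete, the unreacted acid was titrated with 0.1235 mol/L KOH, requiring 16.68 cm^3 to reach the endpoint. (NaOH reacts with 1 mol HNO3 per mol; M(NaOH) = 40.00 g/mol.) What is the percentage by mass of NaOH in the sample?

Total n(HNO3) added = 0.5124 x 0.04269 = 0.02187 mol.
n(KOH) used = 0.1235 x 0.01668 = 0.002060 mol, which equals the excess n(HNO3).
So n(HNO3) consumed by the sample = 0.02187 - 0.002060 = 0.01981 mol.
n(NaOH) = 0.01981 / 1 = 0.01981 mol.
mass NaOH = 0.01981 x 40.00 = 0.7926 g, so %NaOH = 0.7926/1.1788 x 100 = 67.2%.

67.2%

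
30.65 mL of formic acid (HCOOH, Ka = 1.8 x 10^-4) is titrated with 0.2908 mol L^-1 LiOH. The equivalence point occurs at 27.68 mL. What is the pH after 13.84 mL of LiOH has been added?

13.84 mL is exactly half the equivalence volume (27.68/2), i.e. the half-equivalence point.
There, n(HA) = n(A^-), so pH = pKa = -log(1.8 x 10^-4) = 3.74.

3.74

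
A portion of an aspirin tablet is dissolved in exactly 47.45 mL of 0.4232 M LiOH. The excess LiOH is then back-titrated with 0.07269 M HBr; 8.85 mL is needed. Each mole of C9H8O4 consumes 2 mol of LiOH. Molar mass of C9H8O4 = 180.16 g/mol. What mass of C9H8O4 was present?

Total n(LiOH) added = 0.4232 x 0.04745 = 0.02008 mol.
n(HBr) used = 0.07269 x 0.008850 = 0.0006433 mol, which equals the excess n(LiOH).
So n(LiOH) consumed by the sample = 0.02008 - 0.0006433 = 0.01944 mol.
n(C9H8O4) = 0.01944 / 2 = 0.009719 mol.
mass = 0.009719 mol x 180.16 g/mol = 1.75 g.

1.75 g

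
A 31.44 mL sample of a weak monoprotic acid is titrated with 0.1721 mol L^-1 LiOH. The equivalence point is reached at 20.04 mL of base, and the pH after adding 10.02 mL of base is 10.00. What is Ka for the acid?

10.02 mL is half of the equivalence volume, so this is the half-equivalence point where [HA] = [A^-].
At half-equivalence pH = pKa, so pKa = 10.00.
Ka = 10^(-10.00) = 1.0 x 10^-10.

1.0 x 10^-10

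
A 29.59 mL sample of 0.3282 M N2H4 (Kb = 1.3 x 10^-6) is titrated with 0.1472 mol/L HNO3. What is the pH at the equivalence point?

n(N2H4) = 0.3282 x 0.02959 = 0.009711 mol; V(HNO3) at equivalence = 0.009711/0.1472 = 0.06597 L.
At equivalence the base is fully converted to N2H5+; total volume = 0.09556 L, so [N2H5+] = 0.009711/0.09556 = 0.1016 M.
Ka(N2H5+) = Kw/Kb = 1.0e-14 / 1.3 x 10^-6 = 7.69e-9.
[H^+] = sqrt(Ka x [N2H5+]) = sqrt(7.69e-9 x 0.1016) = 2.80e-5 M.
pH = -log(2.80e-5) = 4.55.

4.55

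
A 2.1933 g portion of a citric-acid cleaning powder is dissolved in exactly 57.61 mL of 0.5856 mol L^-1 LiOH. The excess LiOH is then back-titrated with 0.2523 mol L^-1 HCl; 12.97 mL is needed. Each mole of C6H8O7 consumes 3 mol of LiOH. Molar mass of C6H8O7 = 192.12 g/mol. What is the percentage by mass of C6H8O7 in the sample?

Total n(LiOH) added = 0.5856 x 0.05761 = 0.03374 mol.
n(HCl) used = 0.2523 x 0.01297 = 0.003272 mol, which equals the excess n(LiOH).
So n(LiOH) consumed by the sample = 0.03374 - 0.003272 = 0.03046 mol.
n(C6H8O7) = 0.03046 / 3 = 0.01015 mol.
mass C6H8O7 = 0.01015 x 192.12 = 1.951 g, so %C6H8O7 = 1.951/2.1933 x 100 = 88.9%.

88.9%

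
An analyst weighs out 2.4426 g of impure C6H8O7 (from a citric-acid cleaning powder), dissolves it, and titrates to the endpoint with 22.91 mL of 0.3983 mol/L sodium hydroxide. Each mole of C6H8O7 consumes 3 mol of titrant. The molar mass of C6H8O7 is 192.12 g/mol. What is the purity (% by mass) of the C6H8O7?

n(NaOH) = 0.3983 x 0.02291 = 0.009125 mol.
n(C6H8O7) = 0.009125 / 3 = 0.003042 mol.
mass of C6H8O7 = 0.003042 x 192.12 = 0.5844 g.
% purity = 0.5844 / 2.4426 x 100 = 23.9%.

23.9%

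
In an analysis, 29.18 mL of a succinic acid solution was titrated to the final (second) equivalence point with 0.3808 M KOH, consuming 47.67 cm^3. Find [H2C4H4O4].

0.311 M

n(KOH) = 0.3808 x 0.04767 = 0.01815 mol.
At the final (second) equivalence point, 2 mol OH^- react per mol H2C4H4O4, so n(H2C4H4O4) = 0.01815 / 2 = 0.009076 mol.
[H2C4H4O4] = 0.009076 / 0.02918 L = 0.311 M.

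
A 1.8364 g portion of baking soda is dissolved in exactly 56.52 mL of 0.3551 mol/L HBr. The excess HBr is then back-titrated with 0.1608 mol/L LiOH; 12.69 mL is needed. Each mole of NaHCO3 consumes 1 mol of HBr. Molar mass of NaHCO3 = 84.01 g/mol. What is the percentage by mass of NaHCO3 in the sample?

82.5%

Total n(HBr) added = 0.3551 x 0.05652 = 0.02007 mol.
n(LiOH) used = 0.1608 x 0.01269 = 0.002041 mol, which equals the excess n(HBr).
So n(HBr) consumed by the sample = 0.02007 - 0.002041 = 0.01803 mol.
n(NaHCO3) = 0.01803 / 1 = 0.01803 mol.
mass NaHCO3 = 0.01803 x 84.01 = 1.515 g, so %NaHCO3 = 1.515/1.8364 x 100 = 82.5%.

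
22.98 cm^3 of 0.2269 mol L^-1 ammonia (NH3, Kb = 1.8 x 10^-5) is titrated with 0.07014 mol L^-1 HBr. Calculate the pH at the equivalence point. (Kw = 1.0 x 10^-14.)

n(NH3) = 0.2269 x 0.02298 = 0.005214 mol; V(HBr) at equivalence = 0.005214/0.07014 = 0.07434 L.
At equivalence the base is fully converted to NH4+; total volume = 0.09732 L, so [NH4+] = 0.005214/0.09732 = 0.05358 M.
Ka(NH4+) = Kw/Kb = 1.0e-14 / 1.8 x 10^-5 = 5.56e-10.
[H^+] = sqrt(Ka x [NH4+]) = sqrt(5.56e-10 x 0.05358) = 5.46e-6 M.
pH = -log(5.46e-6) = 5.26.

5.26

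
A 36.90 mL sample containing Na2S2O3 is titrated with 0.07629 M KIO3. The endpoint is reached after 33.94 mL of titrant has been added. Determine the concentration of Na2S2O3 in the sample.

n(KIO3) = 0.07629 x 0.03394 = 0.002589 mol.
From the balanced equation, 1 mol KIO3 reacts with 6 mol Na2S2O3, so n(Na2S2O3) = 0.002589 x 6/1 = 0.01554 mol.
[Na2S2O3] = 0.01554 / 0.03690 L = 0.421 M.

0.421 M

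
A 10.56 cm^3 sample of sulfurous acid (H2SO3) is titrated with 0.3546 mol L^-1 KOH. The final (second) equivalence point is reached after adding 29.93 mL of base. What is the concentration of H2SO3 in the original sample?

n(KOH) = 0.3546 x 0.02993 = 0.01061 mol.
At the final (second) equivalence point, 2 mol OH^- react per mol H2SO3, so n(H2SO3) = 0.01061 / 2 = 0.005307 mol.
[H2SO3] = 0.005307 / 0.01056 L = 0.503 M.

0.503 M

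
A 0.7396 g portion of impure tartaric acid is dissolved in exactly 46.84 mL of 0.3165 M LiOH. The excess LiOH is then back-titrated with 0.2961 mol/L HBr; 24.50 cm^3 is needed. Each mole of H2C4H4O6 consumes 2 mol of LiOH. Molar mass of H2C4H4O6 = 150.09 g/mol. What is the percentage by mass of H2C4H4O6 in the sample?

76.8%

Total n(LiOH) added = 0.3165 x 0.04684 = 0.01482 mol.
n(HBr) used = 0.2961 x 0.02450 = 0.007254 mol, which equals the excess n(LiOH).
So n(LiOH) consumed by the sample = 0.01482 - 0.007254 = 0.007570 mol.
n(H2C4H4O6) = 0.007570 / 2 = 0.003785 mol.
mass H2C4H4O6 = 0.003785 x 150.09 = 0.5681 g, so %H2C4H4O6 = 0.5681/0.7396 x 100 = 76.8%.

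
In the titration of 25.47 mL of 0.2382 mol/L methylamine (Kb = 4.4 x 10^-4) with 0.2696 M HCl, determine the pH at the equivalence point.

5.77

n(CH3NH2) = 0.2382 x 0.02547 = 0.006067 mol; V(HCl) at equivalence = 0.006067/0.2696 = 0.02250 L.
At equivalence the base is fully converted to CH3NH3+; total volume = 0.04797 L, so [CH3NH3+] = 0.006067/0.04797 = 0.1265 M.
Ka(CH3NH3+) = Kw/Kb = 1.0e-14 / 4.4 x 10^-4 = 2.27e-11.
[H^+] = sqrt(Ka x [CH3NH3+]) = sqrt(2.27e-11 x 0.1265) = 1.70e-6 M.
pH = -log(1.70e-6) = 5.77.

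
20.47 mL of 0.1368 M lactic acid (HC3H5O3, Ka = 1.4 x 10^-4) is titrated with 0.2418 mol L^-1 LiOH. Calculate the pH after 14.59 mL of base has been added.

12.32

n(acid) = 0.1368 x 0.02047 = 0.002800 mol; n(LiOH) added = 0.2418 x 0.01459 = 0.003528 mol.
Base is in excess by 0.003528 - 0.002800 = 0.0007276 mol in a total volume of 0.03506 L.
[OH^-] = 0.0007276/0.03506 = 0.02075 M, so pOH = 1.68 and pH = 14.00 - 1.68 = 12.32.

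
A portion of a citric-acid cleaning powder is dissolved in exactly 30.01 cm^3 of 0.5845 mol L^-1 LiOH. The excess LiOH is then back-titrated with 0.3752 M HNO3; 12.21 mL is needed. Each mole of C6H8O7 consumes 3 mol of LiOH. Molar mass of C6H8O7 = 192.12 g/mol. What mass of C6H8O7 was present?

0.830 g

Total n(LiOH) added = 0.5845 x 0.03001 = 0.01754 mol.
n(HNO3) used = 0.3752 x 0.01221 = 0.004581 mol, which equals the excess n(LiOH).
So n(LiOH) consumed by the sample = 0.01754 - 0.004581 = 0.01296 mol.
n(C6H8O7) = 0.01296 / 3 = 0.004320 mol.
mass = 0.004320 mol x 192.12 g/mol = 0.830 g.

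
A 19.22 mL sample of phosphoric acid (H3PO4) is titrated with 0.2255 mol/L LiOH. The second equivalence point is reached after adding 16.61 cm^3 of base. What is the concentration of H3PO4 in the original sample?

0.0974 M

n(LiOH) = 0.2255 x 0.01661 = 0.003746 mol.
At the second equivalence point, 2 mol OH^- react per mol H3PO4, so n(H3PO4) = 0.003746 / 2 = 0.001873 mol.
[H3PO4] = 0.001873 / 0.01922 L = 0.0974 M.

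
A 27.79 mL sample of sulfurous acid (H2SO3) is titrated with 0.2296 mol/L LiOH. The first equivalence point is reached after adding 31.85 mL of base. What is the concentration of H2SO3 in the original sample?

n(LiOH) = 0.2296 x 0.03185 = 0.007313 mol.
At the first equivalence point, 1 mol OH^- react per mol H2SO3, so n(H2SO3) = 0.007313 / 1 = 0.007313 mol.
[H2SO3] = 0.007313 / 0.02779 L = 0.263 M.

0.263 M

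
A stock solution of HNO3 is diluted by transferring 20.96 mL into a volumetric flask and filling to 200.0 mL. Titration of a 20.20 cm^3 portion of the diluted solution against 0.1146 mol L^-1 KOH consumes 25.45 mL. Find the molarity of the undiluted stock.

n(KOH) = 0.1146 x 0.02545 = 0.002917 mol.
n(HNO3) in the aliquot = 0.002917 mol.
[diluted HNO3] = 0.002917 / 0.02020 = 0.1444 M.
Dilution factor = 200.0/20.96 = 9.542, so [stock] = 0.1444 x 9.542 = 1.38 M.

1.38 M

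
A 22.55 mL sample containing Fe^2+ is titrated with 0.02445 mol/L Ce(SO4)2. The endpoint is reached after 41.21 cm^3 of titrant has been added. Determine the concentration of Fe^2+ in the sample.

n(Ce(SO4)2) = 0.02445 x 0.04121 = 0.001008 mol.
From the balanced equation, 1 mol Ce(SO4)2 reacts with 1 mol Fe^2+, so n(Fe^2+) = 0.001008 x 1/1 = 0.001008 mol.
[Fe^2+] = 0.001008 / 0.02255 L = 0.0447 M.

0.0447 M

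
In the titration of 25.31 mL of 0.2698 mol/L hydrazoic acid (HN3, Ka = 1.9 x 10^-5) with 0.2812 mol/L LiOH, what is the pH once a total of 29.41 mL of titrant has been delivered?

n(acid) = 0.2698 x 0.02531 = 0.006829 mol; n(LiOH) added = 0.2812 x 0.02941 = 0.008270 mol.
Base is in excess by 0.008270 - 0.006829 = 0.001441 mol in a total volume of 0.05472 L.
[OH^-] = 0.001441/0.05472 = 0.02634 M, so pOH = 1.58 and pH = 14.00 - 1.58 = 12.42.

12.42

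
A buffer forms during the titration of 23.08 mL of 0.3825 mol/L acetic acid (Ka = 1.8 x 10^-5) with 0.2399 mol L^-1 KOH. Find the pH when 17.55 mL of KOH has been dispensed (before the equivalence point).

Initial n(CH3COOH) = 0.3825 x 0.02308 = 0.008828 mol.
n(KOH) added = 0.2399 x 0.01755 = 0.004210 mol, converting that many moles of CH3COOH to CH3COO-.
Remaining n(CH3COOH) = 0.004618 mol; n(CH3COO-) = 0.004210 mol.
By Henderson-Hasselbalch, pH = pKa + log([A^-]/[HA]) = 4.74 + log(0.004210/0.004618) = 4.74 + (-0.04) = 4.70.

4.70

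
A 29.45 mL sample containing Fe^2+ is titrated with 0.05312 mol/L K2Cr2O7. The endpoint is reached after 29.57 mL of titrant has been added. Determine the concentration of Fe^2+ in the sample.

0.320 M

n(K2Cr2O7) = 0.05312 x 0.02957 = 0.001571 mol.
From the balanced equation, 1 mol K2Cr2O7 reacts with 6 mol Fe^2+, so n(Fe^2+) = 0.001571 x 6/1 = 0.009425 mol.
[Fe^2+] = 0.009425 / 0.02945 L = 0.320 M.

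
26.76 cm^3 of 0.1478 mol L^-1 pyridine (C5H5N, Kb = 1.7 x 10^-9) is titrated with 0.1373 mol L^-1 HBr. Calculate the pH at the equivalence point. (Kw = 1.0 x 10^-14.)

n(C5H5N) = 0.1478 x 0.02676 = 0.003955 mol; V(HBr) at equivalence = 0.003955/0.1373 = 0.02881 L.
At equivalence the base is fully converted to C5H5NH+; total volume = 0.05557 L, so [C5H5NH+] = 0.003955/0.05557 = 0.07118 M.
Ka(C5H5NH+) = Kw/Kb = 1.0e-14 / 1.7 x 10^-9 = 5.88e-6.
[H^+] = sqrt(Ka x [C5H5NH+]) = sqrt(5.88e-6 x 0.07118) = 0.000647 M.
pH = -log(0.000647) = 3.19.

3.19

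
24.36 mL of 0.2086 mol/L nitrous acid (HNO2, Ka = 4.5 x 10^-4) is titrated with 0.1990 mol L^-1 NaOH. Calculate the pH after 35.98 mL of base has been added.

n(acid) = 0.2086 x 0.02436 = 0.005081 mol; n(NaOH) added = 0.1990 x 0.03598 = 0.007160 mol.
Base is in excess by 0.007160 - 0.005081 = 0.002079 mol in a total volume of 0.06034 L.
[OH^-] = 0.002079/0.06034 = 0.03445 M, so pOH = 1.46 and pH = 14.00 - 1.46 = 12.54.

12.54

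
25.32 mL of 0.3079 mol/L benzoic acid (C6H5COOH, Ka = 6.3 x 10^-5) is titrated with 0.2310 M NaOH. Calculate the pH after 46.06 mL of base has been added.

12.60

n(acid) = 0.3079 x 0.02532 = 0.007796 mol; n(NaOH) added = 0.2310 x 0.04606 = 0.01064 mol.
Base is in excess by 0.01064 - 0.007796 = 0.002844 mol in a total volume of 0.07138 L.
[OH^-] = 0.002844/0.07138 = 0.03984 M, so pOH = 1.40 and pH = 14.00 - 1.40 = 12.60.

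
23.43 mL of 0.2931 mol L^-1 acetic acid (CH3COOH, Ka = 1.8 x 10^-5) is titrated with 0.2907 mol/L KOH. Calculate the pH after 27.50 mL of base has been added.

12.34

n(acid) = 0.2931 x 0.02343 = 0.006867 mol; n(KOH) added = 0.2907 x 0.02750 = 0.007994 mol.
Base is in excess by 0.007994 - 0.006867 = 0.001127 mol in a total volume of 0.05093 L.
[OH^-] = 0.001127/0.05093 = 0.02213 M, so pOH = 1.66 and pH = 14.00 - 1.66 = 12.34.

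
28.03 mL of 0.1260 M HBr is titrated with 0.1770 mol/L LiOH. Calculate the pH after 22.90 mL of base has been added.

12.01

n(acid) = 0.1260 x 0.02803 = 0.003532 mol; n(LiOH) added = 0.1770 x 0.02290 = 0.004053 mol.
Base is in excess by 0.004053 - 0.003532 = 0.0005215 mol in a total volume of 0.05093 L.
[OH^-] = 0.0005215/0.05093 = 0.01024 M, so pOH = 1.99 and pH = 14.00 - 1.99 = 12.01.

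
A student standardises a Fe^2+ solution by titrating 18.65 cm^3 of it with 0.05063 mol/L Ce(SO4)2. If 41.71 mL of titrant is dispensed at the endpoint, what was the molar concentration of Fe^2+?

n(Ce(SO4)2) = 0.05063 x 0.04171 = 0.002112 mol.
From the balanced equation, 1 mol Ce(SO4)2 reacts with 1 mol Fe^2+, so n(Fe^2+) = 0.002112 x 1/1 = 0.002112 mol.
[Fe^2+] = 0.002112 / 0.01865 L = 0.113 M.

0.113 M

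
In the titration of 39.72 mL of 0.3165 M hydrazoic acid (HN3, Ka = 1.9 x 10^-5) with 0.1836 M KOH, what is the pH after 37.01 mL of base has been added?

4.79

Initial n(HN3) = 0.3165 x 0.03972 = 0.01257 mol.
n(KOH) added = 0.1836 x 0.03701 = 0.006795 mol, converting that many moles of HN3 to N3-.
Remaining n(HN3) = 0.005776 mol; n(N3-) = 0.006795 mol.
By Henderson-Hasselbalch, pH = pKa + log([A^-]/[HA]) = 4.72 + log(0.006795/0.005776) = 4.72 + (+0.07) = 4.79.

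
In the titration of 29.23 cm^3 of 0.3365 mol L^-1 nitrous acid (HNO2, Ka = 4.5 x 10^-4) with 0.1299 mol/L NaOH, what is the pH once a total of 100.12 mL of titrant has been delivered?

n(acid) = 0.3365 x 0.02923 = 0.009836 mol; n(NaOH) added = 0.1299 x 0.1001 = 0.01301 mol.
Base is in excess by 0.01301 - 0.009836 = 0.003170 mol in a total volume of 0.1293 L.
[OH^-] = 0.003170/0.1293 = 0.02450 M, so pOH = 1.61 and pH = 14.00 - 1.61 = 12.39.

12.39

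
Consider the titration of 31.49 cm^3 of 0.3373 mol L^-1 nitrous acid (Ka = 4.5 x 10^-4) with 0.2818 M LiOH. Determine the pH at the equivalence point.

n(HNO2) = 0.3373 x 0.03149 = 0.01062 mol; V(LiOH) at equivalence = 0.01062/0.2818 = 0.03769 L.
At equivalence all the acid is converted to NO2-; total volume = 0.03149 + 0.03769 = 0.06918 L, so [NO2-] = 0.01062/0.06918 = 0.1535 M.
Kb = Kw/Ka = 1.0e-14 / 4.5 x 10^-4 = 2.22e-11.
[OH^-] = sqrt(Kb x [NO2-]) = sqrt(2.22e-11 x 0.1535) = 1.85e-6 M.
pOH = 5.73, so pH = 14.00 - 5.73 = 8.27.

8.27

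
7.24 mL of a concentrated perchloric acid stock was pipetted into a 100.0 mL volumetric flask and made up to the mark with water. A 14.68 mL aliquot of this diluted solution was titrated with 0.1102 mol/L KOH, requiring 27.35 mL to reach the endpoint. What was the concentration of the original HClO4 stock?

n(KOH) = 0.1102 x 0.02735 = 0.003014 mol.
n(HClO4) in the aliquot = 0.003014 mol.
[diluted HClO4] = 0.003014 / 0.01468 = 0.2053 M.
Dilution factor = 100.0/7.240 = 13.81, so [stock] = 0.2053 x 13.81 = 2.84 M.

2.84 M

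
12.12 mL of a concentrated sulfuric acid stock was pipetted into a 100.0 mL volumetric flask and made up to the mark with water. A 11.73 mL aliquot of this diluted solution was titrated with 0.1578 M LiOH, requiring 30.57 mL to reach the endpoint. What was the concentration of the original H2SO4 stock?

1.70 M

n(LiOH) = 0.1578 x 0.03057 = 0.004824 mol.
n(H2SO4) in the aliquot = 0.004824 x 1/2 = 0.002412 mol.
[diluted H2SO4] = 0.002412 / 0.01173 = 0.2056 M.
Dilution factor = 100.0/12.12 = 8.251, so [stock] = 0.2056 x 8.251 = 1.70 M.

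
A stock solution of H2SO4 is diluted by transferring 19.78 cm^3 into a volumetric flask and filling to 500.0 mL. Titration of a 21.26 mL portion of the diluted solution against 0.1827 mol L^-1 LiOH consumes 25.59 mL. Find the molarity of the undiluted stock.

n(LiOH) = 0.1827 x 0.02559 = 0.004675 mol.
n(H2SO4) in the aliquot = 0.004675 x 1/2 = 0.002338 mol.
[diluted H2SO4] = 0.002338 / 0.02126 = 0.1100 M.
Dilution factor = 500.0/19.78 = 25.28, so [stock] = 0.1100 x 25.28 = 2.78 M.

2.78 M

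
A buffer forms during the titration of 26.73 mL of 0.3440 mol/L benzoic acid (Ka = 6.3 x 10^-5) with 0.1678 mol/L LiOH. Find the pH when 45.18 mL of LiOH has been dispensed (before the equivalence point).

4.87

Initial n(C6H5COOH) = 0.3440 x 0.02673 = 0.009195 mol.
n(LiOH) added = 0.1678 x 0.04518 = 0.007581 mol, converting that many moles of C6H5COOH to C6H5COO-.
Remaining n(C6H5COOH) = 0.001614 mol; n(C6H5COO-) = 0.007581 mol.
By Henderson-Hasselbalch, pH = pKa + log([A^-]/[HA]) = 4.20 + log(0.007581/0.001614) = 4.20 + (+0.67) = 4.87.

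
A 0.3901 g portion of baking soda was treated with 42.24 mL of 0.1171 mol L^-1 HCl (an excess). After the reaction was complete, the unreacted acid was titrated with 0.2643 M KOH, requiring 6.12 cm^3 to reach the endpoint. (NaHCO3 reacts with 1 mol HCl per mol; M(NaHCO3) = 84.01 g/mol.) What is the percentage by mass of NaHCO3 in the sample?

Total n(HCl) added = 0.1171 x 0.04224 = 0.004946 mol.
n(KOH) used = 0.2643 x 0.006120 = 0.001618 mol, which equals the excess n(HCl).
So n(HCl) consumed by the sample = 0.004946 - 0.001618 = 0.003329 mol.
n(NaHCO3) = 0.003329 / 1 = 0.003329 mol.
mass NaHCO3 = 0.003329 x 84.01 = 0.2797 g, so %NaHCO3 = 0.2797/0.3901 x 100 = 71.7%.

71.7%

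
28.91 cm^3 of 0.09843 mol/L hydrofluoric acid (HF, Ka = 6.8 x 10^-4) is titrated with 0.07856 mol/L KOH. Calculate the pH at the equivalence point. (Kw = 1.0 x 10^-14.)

7.90

n(HF) = 0.09843 x 0.02891 = 0.002846 mol; V(KOH) at equivalence = 0.002846/0.07856 = 0.03622 L.
At equivalence all the acid is converted to F-; total volume = 0.02891 + 0.03622 = 0.06513 L, so [F-] = 0.002846/0.06513 = 0.04369 M.
Kb = Kw/Ka = 1.0e-14 / 6.8 x 10^-4 = 1.47e-11.
[OH^-] = sqrt(Kb x [F-]) = sqrt(1.47e-11 x 0.04369) = 8.02e-7 M.
pOH = 6.10, so pH = 14.00 - 6.10 = 7.90.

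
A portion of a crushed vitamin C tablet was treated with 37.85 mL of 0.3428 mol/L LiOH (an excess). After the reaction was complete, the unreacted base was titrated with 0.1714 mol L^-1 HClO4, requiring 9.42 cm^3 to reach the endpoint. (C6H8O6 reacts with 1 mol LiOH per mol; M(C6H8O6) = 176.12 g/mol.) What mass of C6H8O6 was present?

Total n(LiOH) added = 0.3428 x 0.03785 = 0.01297 mol.
n(HClO4) used = 0.1714 x 0.009420 = 0.001615 mol, which equals the excess n(LiOH).
So n(LiOH) consumed by the sample = 0.01297 - 0.001615 = 0.01136 mol.
n(C6H8O6) = 0.01136 / 1 = 0.01136 mol.
mass = 0.01136 mol x 176.12 g/mol = 2.00 g.

2.00 g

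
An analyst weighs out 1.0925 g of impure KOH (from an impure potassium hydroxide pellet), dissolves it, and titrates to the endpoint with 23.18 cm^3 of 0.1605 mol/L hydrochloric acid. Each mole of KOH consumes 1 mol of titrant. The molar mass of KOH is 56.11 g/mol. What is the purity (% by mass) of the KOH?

19.1%

n(HCl) = 0.1605 x 0.02318 = 0.003720 mol.
n(KOH) = 0.003720 / 1 = 0.003720 mol.
mass of KOH = 0.003720 x 56.11 = 0.2088 g.
% purity = 0.2088 / 1.0925 x 100 = 19.1%.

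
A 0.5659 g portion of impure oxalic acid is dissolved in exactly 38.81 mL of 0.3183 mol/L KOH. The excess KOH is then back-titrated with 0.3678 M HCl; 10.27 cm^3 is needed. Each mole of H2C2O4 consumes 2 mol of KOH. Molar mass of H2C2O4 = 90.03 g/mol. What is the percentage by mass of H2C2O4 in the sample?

Total n(KOH) added = 0.3183 x 0.03881 = 0.01235 mol.
n(HCl) used = 0.3678 x 0.01027 = 0.003777 mol, which equals the excess n(KOH).
So n(KOH) consumed by the sample = 0.01235 - 0.003777 = 0.008576 mol.
n(H2C2O4) = 0.008576 / 2 = 0.004288 mol.
mass H2C2O4 = 0.004288 x 90.03 = 0.3860 g, so %H2C2O4 = 0.3860/0.5659 x 100 = 68.2%.

68.2%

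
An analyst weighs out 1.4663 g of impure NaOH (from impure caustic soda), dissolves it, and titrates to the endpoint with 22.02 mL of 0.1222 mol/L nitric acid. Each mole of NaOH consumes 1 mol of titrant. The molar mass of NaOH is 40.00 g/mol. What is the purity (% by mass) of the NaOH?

n(HNO3) = 0.1222 x 0.02202 = 0.002691 mol.
n(NaOH) = 0.002691 / 1 = 0.002691 mol.
mass of NaOH = 0.002691 x 40.00 = 0.1076 g.
% purity = 0.1076 / 1.4663 x 100 = 7.34%.

7.34%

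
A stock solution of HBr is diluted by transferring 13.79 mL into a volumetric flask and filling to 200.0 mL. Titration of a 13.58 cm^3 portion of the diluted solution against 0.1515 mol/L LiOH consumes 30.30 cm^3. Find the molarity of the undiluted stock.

4.90 M

n(LiOH) = 0.1515 x 0.03030 = 0.004590 mol.
n(HBr) in the aliquot = 0.004590 mol.
[diluted HBr] = 0.004590 / 0.01358 = 0.3380 M.
Dilution factor = 200.0/13.79 = 14.50, so [stock] = 0.3380 x 14.50 = 4.90 M.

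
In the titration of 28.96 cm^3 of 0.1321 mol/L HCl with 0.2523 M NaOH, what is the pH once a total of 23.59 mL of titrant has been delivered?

12.61

n(acid) = 0.1321 x 0.02896 = 0.003826 mol; n(NaOH) added = 0.2523 x 0.02359 = 0.005952 mol.
Base is in excess by 0.005952 - 0.003826 = 0.002126 mol in a total volume of 0.05255 L.
[OH^-] = 0.002126/0.05255 = 0.04046 M, so pOH = 1.39 and pH = 14.00 - 1.39 = 12.61.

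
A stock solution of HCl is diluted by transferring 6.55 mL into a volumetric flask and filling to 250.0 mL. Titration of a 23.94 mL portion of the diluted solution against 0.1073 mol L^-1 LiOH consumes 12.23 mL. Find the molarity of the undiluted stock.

n(LiOH) = 0.1073 x 0.01223 = 0.001312 mol.
n(HCl) in the aliquot = 0.001312 mol.
[diluted HCl] = 0.001312 / 0.02394 = 0.05482 M.
Dilution factor = 250.0/6.550 = 38.17, so [stock] = 0.05482 x 38.17 = 2.09 M.

2.09 M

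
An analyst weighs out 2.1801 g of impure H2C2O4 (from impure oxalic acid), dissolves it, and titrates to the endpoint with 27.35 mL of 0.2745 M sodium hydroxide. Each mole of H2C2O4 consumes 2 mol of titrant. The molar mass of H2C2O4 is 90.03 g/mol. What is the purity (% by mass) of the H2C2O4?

15.5%

n(NaOH) = 0.2745 x 0.02735 = 0.007508 mol.
n(H2C2O4) = 0.007508 / 2 = 0.003754 mol.
mass of H2C2O4 = 0.003754 x 90.03 = 0.3380 g.
% purity = 0.3380 / 2.1801 x 100 = 15.5%.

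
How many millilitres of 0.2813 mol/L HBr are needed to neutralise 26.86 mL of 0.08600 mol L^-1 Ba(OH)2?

n(Ba(OH)2) = 0.08600 mol/L x 0.02686 L = 0.002310 mol.
The neutralisation is 1 Ba(OH)2 : 2 HBr, so n(HBr) = 0.002310 x 2/1 = 0.004620 mol.
V(HBr) = 0.004620 / 0.2813 = 0.01642 L = 16.4 mL.

16.4 mL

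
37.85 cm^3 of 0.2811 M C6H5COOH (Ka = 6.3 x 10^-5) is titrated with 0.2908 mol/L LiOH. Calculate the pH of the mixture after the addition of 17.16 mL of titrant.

4.15

Initial n(C6H5COOH) = 0.2811 x 0.03785 = 0.01064 mol.
n(LiOH) added = 0.2908 x 0.01716 = 0.004990 mol, converting that many moles of C6H5COOH to C6H5COO-.
Remaining n(C6H5COOH) = 0.005650 mol; n(C6H5COO-) = 0.004990 mol.
By Henderson-Hasselbalch, pH = pKa + log([A^-]/[HA]) = 4.20 + log(0.004990/0.005650) = 4.20 + (-0.05) = 4.15.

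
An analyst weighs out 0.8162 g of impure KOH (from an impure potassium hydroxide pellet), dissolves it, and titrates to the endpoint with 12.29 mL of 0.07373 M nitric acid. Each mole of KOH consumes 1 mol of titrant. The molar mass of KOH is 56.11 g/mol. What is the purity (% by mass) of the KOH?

n(HNO3) = 0.07373 x 0.01229 = 0.0009061 mol.
n(KOH) = 0.0009061 / 1 = 0.0009061 mol.
mass of KOH = 0.0009061 x 56.11 = 0.05084 g.
% purity = 0.05084 / 0.8162 x 100 = 6.23%.

6.23%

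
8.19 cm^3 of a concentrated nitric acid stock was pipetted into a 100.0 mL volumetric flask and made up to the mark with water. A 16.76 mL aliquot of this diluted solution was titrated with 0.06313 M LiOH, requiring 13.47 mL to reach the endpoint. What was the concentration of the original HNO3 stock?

0.620 M

n(LiOH) = 0.06313 x 0.01347 = 0.0008504 mol.
n(HNO3) in the aliquot = 0.0008504 mol.
[diluted HNO3] = 0.0008504 / 0.01676 = 0.05074 M.
Dilution factor = 100.0/8.190 = 12.21, so [stock] = 0.05074 x 12.21 = 0.620 M.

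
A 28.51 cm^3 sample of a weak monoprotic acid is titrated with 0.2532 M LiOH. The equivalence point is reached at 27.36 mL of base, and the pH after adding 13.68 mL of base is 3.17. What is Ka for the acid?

6.8 x 10^-4

13.68 mL is half of the equivalence volume, so this is the half-equivalence point where [HA] = [A^-].
At half-equivalence pH = pKa, so pKa = 3.17.
Ka = 10^(-3.17) = 6.8 x 10^-4.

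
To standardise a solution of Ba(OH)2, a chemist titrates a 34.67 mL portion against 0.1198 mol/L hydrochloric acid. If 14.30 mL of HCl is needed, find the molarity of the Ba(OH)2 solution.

n(HCl) delivered = 0.1198 x 0.01430 = 0.001713 mol.
The reaction is 1 Ba(OH)2 + 2 HCl, so n(Ba(OH)2) = 0.001713 x 1/2 = 0.0008566 mol.
[Ba(OH)2] = 0.0008566 mol / 0.03467 L = 0.0247 M.

0.0247 M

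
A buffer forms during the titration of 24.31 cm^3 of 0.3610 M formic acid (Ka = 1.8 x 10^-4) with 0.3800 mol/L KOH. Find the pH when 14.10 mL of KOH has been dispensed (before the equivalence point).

3.94

Initial n(HCOOH) = 0.3610 x 0.02431 = 0.008776 mol.
n(KOH) added = 0.3800 x 0.01410 = 0.005358 mol, converting that many moles of HCOOH to HCOO-.
Remaining n(HCOOH) = 0.003418 mol; n(HCOO-) = 0.005358 mol.
By Henderson-Hasselbalch, pH = pKa + log([A^-]/[HA]) = 3.74 + log(0.005358/0.003418) = 3.74 + (+0.20) = 3.94.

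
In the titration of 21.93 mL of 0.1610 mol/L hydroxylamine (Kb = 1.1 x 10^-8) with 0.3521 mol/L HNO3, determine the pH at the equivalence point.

n(NH2OH) = 0.1610 x 0.02193 = 0.003531 mol; V(HNO3) at equivalence = 0.003531/0.3521 = 0.01003 L.
At equivalence the base is fully converted to NH3OH+; total volume = 0.03196 L, so [NH3OH+] = 0.003531/0.03196 = 0.1105 M.
Ka(NH3OH+) = Kw/Kb = 1.0e-14 / 1.1 x 10^-8 = 9.09e-7.
[H^+] = sqrt(Ka x [NH3OH+]) = sqrt(9.09e-7 x 0.1105) = 0.000317 M.
pH = -log(0.000317) = 3.50.

3.50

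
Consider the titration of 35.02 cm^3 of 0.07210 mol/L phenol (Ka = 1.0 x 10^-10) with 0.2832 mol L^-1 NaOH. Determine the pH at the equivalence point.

11.38

n(C6H5OH) = 0.07210 x 0.03502 = 0.002525 mol; V(NaOH) at equivalence = 0.002525/0.2832 = 0.008916 L.
At equivalence all the acid is converted to C6H5O-; total volume = 0.03502 + 0.008916 = 0.04394 L, so [C6H5O-] = 0.002525/0.04394 = 0.05747 M.
Kb = Kw/Ka = 1.0e-14 / 1.0 x 10^-10 = 0.000100.
[OH^-] = sqrt(Kb x [C6H5O-]) = sqrt(0.000100 x 0.05747) = 0.00240 M.
pOH = 2.62, so pH = 14.00 - 2.62 = 11.38.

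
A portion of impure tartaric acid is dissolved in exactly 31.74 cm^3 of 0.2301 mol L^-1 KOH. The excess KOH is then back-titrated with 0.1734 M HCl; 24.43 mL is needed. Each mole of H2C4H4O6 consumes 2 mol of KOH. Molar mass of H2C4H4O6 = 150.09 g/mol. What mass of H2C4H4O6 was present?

Total n(KOH) added = 0.2301 x 0.03174 = 0.007303 mol.
n(HCl) used = 0.1734 x 0.02443 = 0.004236 mol, which equals the excess n(KOH).
So n(KOH) consumed by the sample = 0.007303 - 0.004236 = 0.003067 mol.
n(H2C4H4O6) = 0.003067 / 2 = 0.001534 mol.
mass = 0.001534 mol x 150.09 g/mol = 0.230 g.

0.230 g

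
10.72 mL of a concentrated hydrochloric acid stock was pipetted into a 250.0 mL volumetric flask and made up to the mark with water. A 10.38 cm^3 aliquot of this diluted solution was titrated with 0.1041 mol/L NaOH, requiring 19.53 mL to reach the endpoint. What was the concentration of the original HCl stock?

4.57 M

n(NaOH) = 0.1041 x 0.01953 = 0.002033 mol.
n(HCl) in the aliquot = 0.002033 mol.
[diluted HCl] = 0.002033 / 0.01038 = 0.1959 M.
Dilution factor = 250.0/10.72 = 23.32, so [stock] = 0.1959 x 23.32 = 4.57 M.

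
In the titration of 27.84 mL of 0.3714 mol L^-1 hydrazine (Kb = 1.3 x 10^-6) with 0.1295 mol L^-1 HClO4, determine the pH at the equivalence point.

4.57

n(N2H4) = 0.3714 x 0.02784 = 0.01034 mol; V(HClO4) at equivalence = 0.01034/0.1295 = 0.07984 L.
At equivalence the base is fully converted to N2H5+; total volume = 0.1077 L, so [N2H5+] = 0.01034/0.1077 = 0.09602 M.
Ka(N2H5+) = Kw/Kb = 1.0e-14 / 1.3 x 10^-6 = 7.69e-9.
[H^+] = sqrt(Ka x [N2H5+]) = sqrt(7.69e-9 x 0.09602) = 2.72e-5 M.
pH = -log(2.72e-5) = 4.57.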